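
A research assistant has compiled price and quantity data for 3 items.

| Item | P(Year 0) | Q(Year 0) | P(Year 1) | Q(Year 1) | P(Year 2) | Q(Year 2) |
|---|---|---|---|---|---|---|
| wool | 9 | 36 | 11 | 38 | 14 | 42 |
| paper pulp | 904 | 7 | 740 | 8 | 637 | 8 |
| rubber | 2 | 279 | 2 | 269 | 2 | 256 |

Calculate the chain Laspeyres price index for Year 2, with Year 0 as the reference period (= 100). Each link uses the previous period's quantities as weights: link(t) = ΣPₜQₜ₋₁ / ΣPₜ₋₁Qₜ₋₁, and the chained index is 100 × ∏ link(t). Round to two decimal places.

76.29

Link Year 0→Year 1:
ΣP(Year 1)Q(Year 0) = 11×36 + 740×7 + 2×279 = 396 + 5180 + 558 = 6134
ΣP(Year 0)Q(Year 0) = 9×36 + 904×7 + 2×279 = 324 + 6328 + 558 = 7210
link = 6134/7210 = 0.850763
Link Year 1→Year 2:
ΣP(Year 2)Q(Year 1) = 14×38 + 637×8 + 2×269 = 532 + 5096 + 538 = 6166
ΣP(Year 1)Q(Year 1) = 11×38 + 740×8 + 2×269 = 418 + 5920 + 538 = 6876
link = 6166/6876 = 0.896742
Chained index = 100 × 0.850763 × 0.896742 = 76.2915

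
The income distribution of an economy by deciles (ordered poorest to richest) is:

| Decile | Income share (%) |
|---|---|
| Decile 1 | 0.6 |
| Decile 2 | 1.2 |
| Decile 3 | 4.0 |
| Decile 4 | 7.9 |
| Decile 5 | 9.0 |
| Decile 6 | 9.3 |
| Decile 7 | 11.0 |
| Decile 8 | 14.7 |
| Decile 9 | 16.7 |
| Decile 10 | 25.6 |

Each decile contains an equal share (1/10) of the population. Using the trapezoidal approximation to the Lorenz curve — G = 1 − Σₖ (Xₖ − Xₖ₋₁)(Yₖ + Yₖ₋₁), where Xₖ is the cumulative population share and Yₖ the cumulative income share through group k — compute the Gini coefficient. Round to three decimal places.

0.397

Cumulative income shares Yₖ: 0.0060, 0.0180, 0.0580, 0.1370, 0.2270, 0.3200, 0.4300, 0.5770, 0.7440, 1.0000
Σ (Xₖ−Xₖ₋₁)(Yₖ+Yₖ₋₁) = (1/10)(0.0060+0.0000) + (1/10)(0.0180+0.0060) + (1/10)(0.0580+0.0180) + (1/10)(0.1370+0.0580) + (1/10)(0.2270+0.1370) + (1/10)(0.3200+0.2270) + (1/10)(0.4300+0.3200) + (1/10)(0.5770+0.4300) + (1/10)(0.7440+0.5770) + (1/10)(1.0000+0.7440)
  = 0.0006 + 0.0024 + 0.0076 + 0.0195 + 0.0364 + 0.0547 + 0.0750 + 0.1007 + 0.1321 + 0.1744 = 0.6034
G = 1 − 0.6034 = 0.3966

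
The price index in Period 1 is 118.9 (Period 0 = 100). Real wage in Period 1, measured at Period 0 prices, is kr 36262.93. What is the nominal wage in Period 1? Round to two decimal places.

Nominal = Real × (Index/100) = 36262.93 × (118.9/100)
        = 36262.93 × 1.189 = 43116.6238

43116.62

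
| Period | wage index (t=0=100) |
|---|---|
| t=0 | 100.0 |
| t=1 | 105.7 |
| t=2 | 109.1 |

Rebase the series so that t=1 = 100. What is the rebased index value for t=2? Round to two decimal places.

Rebased(t=2) = 109.1 / 105.7 × 100 = 103.2167

103.22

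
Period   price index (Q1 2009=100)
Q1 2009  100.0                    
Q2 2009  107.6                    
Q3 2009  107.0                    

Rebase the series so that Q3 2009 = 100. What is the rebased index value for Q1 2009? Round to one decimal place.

93.5

Rebased(Q1 2009) = 100.0 / 107.0 × 100 = 93.4579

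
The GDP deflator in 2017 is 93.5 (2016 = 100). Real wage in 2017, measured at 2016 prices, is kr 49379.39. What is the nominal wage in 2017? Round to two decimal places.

Nominal = Real × (Index/100) = 49379.39 × (93.5/100)
        = 49379.39 × 0.935 = 46169.7297

46169.73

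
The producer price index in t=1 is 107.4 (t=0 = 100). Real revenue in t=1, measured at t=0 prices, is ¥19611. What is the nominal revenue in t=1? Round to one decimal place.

Nominal = Real × (Index/100) = 19611 × (107.4/100)
        = 19611 × 1.074 = 21062.2140

21062.2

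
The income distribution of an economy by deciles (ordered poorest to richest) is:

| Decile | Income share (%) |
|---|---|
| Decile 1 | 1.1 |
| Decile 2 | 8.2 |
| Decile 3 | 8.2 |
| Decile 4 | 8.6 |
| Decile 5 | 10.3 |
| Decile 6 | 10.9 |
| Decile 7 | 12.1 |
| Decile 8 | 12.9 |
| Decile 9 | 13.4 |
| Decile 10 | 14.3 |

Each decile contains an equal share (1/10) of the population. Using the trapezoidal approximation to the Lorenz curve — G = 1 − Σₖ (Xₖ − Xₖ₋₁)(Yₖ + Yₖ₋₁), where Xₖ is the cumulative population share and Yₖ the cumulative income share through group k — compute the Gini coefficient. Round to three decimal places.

0.190

Cumulative income shares Yₖ: 0.0110, 0.0930, 0.1750, 0.2610, 0.3640, 0.4730, 0.5940, 0.7230, 0.8570, 1.0000
Σ (Xₖ−Xₖ₋₁)(Yₖ+Yₖ₋₁) = (1/10)(0.0110+0.0000) + (1/10)(0.0930+0.0110) + (1/10)(0.1750+0.0930) + (1/10)(0.2610+0.1750) + (1/10)(0.3640+0.2610) + (1/10)(0.4730+0.3640) + (1/10)(0.5940+0.4730) + (1/10)(0.7230+0.5940) + (1/10)(0.8570+0.7230) + (1/10)(1.0000+0.8570)
  = 0.0011 + 0.0104 + 0.0268 + 0.0436 + 0.0625 + 0.0837 + 0.1067 + 0.1317 + 0.1580 + 0.1857 = 0.8102
G = 1 − 0.8102 = 0.1898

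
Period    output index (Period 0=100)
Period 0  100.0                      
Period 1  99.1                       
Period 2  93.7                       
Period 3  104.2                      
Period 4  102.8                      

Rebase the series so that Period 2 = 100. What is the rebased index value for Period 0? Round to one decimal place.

106.7

Rebased(Period 0) = 100.0 / 93.7 × 100 = 106.7236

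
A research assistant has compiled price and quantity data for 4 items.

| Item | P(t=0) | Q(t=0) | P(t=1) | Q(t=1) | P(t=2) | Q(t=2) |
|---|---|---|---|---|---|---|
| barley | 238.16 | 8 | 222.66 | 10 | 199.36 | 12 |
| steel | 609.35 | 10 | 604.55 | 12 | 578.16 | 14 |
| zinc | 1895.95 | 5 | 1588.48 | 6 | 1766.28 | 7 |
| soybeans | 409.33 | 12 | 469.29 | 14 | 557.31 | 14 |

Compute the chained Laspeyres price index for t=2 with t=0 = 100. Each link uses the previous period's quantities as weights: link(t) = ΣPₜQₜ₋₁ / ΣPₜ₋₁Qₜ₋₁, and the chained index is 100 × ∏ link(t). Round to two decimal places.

Link t=0→t=1:
ΣP(t=1)Q(t=0) = 222.66×8 + 604.55×10 + 1588.48×5 + 469.29×12 = 1781.28 + 6045.5 + 7942.4 + 5631.48 = 21400.66
ΣP(t=0)Q(t=0) = 238.16×8 + 609.35×10 + 1895.95×5 + 409.33×12 = 1905.28 + 6093.5 + 9479.75 + 4911.96 = 22390.49
link = 21400.66/22390.49 = 0.955792
Link t=1→t=2:
ΣP(t=2)Q(t=1) = 199.36×10 + 578.16×12 + 1766.28×6 + 557.31×14 = 1993.6 + 6937.92 + 10597.68 + 7802.34 = 27331.54
ΣP(t=1)Q(t=1) = 222.66×10 + 604.55×12 + 1588.48×6 + 469.29×14 = 2226.6 + 7254.6 + 9530.88 + 6570.06 = 25582.14
link = 27331.54/25582.14 = 1.068384
Chained index = 100 × 0.955792 × 1.068384 = 102.1153

102.12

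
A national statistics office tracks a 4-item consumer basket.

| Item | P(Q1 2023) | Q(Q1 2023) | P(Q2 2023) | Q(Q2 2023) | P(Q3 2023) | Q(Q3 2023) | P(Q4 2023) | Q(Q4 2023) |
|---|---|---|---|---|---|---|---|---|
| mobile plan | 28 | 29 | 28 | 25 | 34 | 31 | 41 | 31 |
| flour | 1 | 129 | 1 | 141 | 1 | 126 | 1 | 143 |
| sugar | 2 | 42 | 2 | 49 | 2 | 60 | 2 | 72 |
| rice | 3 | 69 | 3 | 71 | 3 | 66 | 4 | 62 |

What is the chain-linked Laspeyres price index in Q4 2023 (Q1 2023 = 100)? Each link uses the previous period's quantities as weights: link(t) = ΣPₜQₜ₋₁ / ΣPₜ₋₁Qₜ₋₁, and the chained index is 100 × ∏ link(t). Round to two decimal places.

Link Q1 2023→Q2 2023:
ΣP(Q2 2023)Q(Q1 2023) = 28×29 + 1×129 + 2×42 + 3×69 = 812 + 129 + 84 + 207 = 1232
ΣP(Q1 2023)Q(Q1 2023) = 28×29 + 1×129 + 2×42 + 3×69 = 812 + 129 + 84 + 207 = 1232
link = 1232/1232 = 1.000000
Link Q2 2023→Q3 2023:
ΣP(Q3 2023)Q(Q2 2023) = 34×25 + 1×141 + 2×49 + 3×71 = 850 + 141 + 98 + 213 = 1302
ΣP(Q2 2023)Q(Q2 2023) = 28×25 + 1×141 + 2×49 + 3×71 = 700 + 141 + 98 + 213 = 1152
link = 1302/1152 = 1.130208
Link Q3 2023→Q4 2023:
ΣP(Q4 2023)Q(Q3 2023) = 41×31 + 1×126 + 2×60 + 4×66 = 1271 + 126 + 120 + 264 = 1781
ΣP(Q3 2023)Q(Q3 2023) = 34×31 + 1×126 + 2×60 + 3×66 = 1054 + 126 + 120 + 198 = 1498
link = 1781/1498 = 1.188919
Chained index = 100 × 1.000000 × 1.130208 × 1.188919 = 134.3726

134.37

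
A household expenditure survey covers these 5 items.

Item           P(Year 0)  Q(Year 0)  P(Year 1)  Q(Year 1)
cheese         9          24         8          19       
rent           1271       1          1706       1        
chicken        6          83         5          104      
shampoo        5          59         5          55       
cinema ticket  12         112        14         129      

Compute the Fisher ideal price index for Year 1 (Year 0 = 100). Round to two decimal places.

Laspeyres component (base-period weights):
ΣP(Year 1)Q(Year 0) = 8×24 + 1706×1 + 5×83 + 5×59 + 14×112 = 192 + 1706 + 415 + 295 + 1568 = 4176
ΣP(Year 0)Q(Year 0) = 9×24 + 1271×1 + 6×83 + 5×59 + 12×112 = 216 + 1271 + 498 + 295 + 1344 = 3624
L = 4176 / 3624 × 100 = 115.2318
Paasche component (current-period weights):
ΣP(Year 1)Q(Year 1) = 8×19 + 1706×1 + 5×104 + 5×55 + 14×129 = 152 + 1706 + 520 + 275 + 1806 = 4459
ΣP(Year 0)Q(Year 1) = 9×19 + 1271×1 + 6×104 + 5×55 + 12×129 = 171 + 1271 + 624 + 275 + 1548 = 3889
P = 4459 / 3889 × 100 = 114.6567
Fisher = √(L × P) = √(115.2318 × 114.6567) = 114.9439

114.94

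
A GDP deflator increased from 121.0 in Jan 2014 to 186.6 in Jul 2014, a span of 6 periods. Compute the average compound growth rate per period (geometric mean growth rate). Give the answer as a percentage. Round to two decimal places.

Growth factor = (186.6/121.0)^(1/6) = (1.542149)^(1/6) = 1.074866
Growth rate = 1.074866 − 1 = 0.074866 = 7.4866%

7.49%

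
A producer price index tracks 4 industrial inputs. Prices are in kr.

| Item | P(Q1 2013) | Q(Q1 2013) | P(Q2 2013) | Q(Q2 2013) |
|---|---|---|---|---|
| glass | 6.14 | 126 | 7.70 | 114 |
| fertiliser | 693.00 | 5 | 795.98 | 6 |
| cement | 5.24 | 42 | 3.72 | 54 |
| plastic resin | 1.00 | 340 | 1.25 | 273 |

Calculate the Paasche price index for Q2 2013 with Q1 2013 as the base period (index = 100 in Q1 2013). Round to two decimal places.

114.44

Paasche price index uses current-period quantities as weights.
ΣP(Q2 2013)·Q(Q2 2013) = 7.70×114 + 795.98×6 + 3.72×54 + 1.25×273 = 877.8 + 4775.88 + 200.88 + 341.25 = 6195.81
ΣP(Q1 2013)·Q(Q2 2013) = 6.14×114 + 693.00×6 + 5.24×54 + 1.00×273 = 699.96 + 4158 + 282.96 + 273 = 5413.92
Index = 6195.81 / 5413.92 × 100 = 114.4422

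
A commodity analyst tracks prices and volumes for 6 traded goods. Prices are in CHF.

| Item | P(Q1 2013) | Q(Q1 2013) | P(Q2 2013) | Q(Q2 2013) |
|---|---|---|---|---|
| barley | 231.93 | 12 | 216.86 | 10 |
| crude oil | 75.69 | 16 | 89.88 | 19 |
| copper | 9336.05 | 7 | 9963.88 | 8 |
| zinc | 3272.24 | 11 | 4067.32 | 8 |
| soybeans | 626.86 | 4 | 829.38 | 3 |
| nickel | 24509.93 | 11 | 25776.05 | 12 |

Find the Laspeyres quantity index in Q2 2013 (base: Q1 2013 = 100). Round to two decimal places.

106.14

Laspeyres quantity index uses base-period prices as weights.
ΣP(Q1 2013)·Q(Q2 2013) = 231.93×10 + 75.69×19 + 9336.05×8 + 3272.24×8 + 626.86×3 + 24509.93×12 = 2319.3 + 1438.11 + 74688.4 + 26177.92 + 1880.58 + 294119.16 = 400623.47
ΣP(Q1 2013)·Q(Q1 2013) = 231.93×12 + 75.69×16 + 9336.05×7 + 3272.24×11 + 626.86×4 + 24509.93×11 = 2783.16 + 1211.04 + 65352.35 + 35994.64 + 2507.44 + 269609.23 = 377457.86
Index = 400623.47 / 377457.86 × 100 = 106.1373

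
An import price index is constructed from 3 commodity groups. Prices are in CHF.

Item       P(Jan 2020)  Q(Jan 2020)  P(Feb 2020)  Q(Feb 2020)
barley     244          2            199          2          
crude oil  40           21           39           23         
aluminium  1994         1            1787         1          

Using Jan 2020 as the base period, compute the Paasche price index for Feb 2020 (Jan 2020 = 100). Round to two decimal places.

90.59

Paasche price index uses current-period quantities as weights.
ΣP(Feb 2020)·Q(Feb 2020) = 199×2 + 39×23 + 1787×1 = 398 + 897 + 1787 = 3082
ΣP(Jan 2020)·Q(Feb 2020) = 244×2 + 40×23 + 1994×1 = 488 + 920 + 1994 = 3402
Index = 3082 / 3402 × 100 = 90.5938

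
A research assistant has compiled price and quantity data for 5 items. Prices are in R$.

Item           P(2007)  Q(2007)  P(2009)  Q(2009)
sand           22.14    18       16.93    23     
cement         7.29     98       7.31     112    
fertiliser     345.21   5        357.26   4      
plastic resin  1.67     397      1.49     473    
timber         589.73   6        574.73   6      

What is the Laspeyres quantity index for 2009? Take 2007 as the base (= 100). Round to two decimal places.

Laspeyres quantity index uses base-period prices as weights.
ΣP(2007)·Q(2009) = 22.14×23 + 7.29×112 + 345.21×4 + 1.67×473 + 589.73×6 = 509.22 + 816.48 + 1380.84 + 789.91 + 3538.38 = 7034.83
ΣP(2007)·Q(2007) = 22.14×18 + 7.29×98 + 345.21×5 + 1.67×397 + 589.73×6 = 398.52 + 714.42 + 1726.05 + 662.99 + 3538.38 = 7040.36
Index = 7034.83 / 7040.36 × 100 = 99.9215

99.92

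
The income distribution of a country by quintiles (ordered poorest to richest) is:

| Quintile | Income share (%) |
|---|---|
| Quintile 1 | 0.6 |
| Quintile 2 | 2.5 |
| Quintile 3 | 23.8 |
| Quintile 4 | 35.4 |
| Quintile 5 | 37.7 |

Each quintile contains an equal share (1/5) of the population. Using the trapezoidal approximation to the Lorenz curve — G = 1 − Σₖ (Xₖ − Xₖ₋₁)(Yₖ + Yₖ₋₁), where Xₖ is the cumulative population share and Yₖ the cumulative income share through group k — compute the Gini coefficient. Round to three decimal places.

Cumulative income shares Yₖ: 0.0060, 0.0310, 0.2690, 0.6230, 1.0000
Σ (Xₖ−Xₖ₋₁)(Yₖ+Yₖ₋₁) = (1/5)(0.0060+0.0000) + (1/5)(0.0310+0.0060) + (1/5)(0.2690+0.0310) + (1/5)(0.6230+0.2690) + (1/5)(1.0000+0.6230)
  = 0.0012 + 0.0074 + 0.0600 + 0.1784 + 0.3246 = 0.5716
G = 1 − 0.5716 = 0.4284

0.428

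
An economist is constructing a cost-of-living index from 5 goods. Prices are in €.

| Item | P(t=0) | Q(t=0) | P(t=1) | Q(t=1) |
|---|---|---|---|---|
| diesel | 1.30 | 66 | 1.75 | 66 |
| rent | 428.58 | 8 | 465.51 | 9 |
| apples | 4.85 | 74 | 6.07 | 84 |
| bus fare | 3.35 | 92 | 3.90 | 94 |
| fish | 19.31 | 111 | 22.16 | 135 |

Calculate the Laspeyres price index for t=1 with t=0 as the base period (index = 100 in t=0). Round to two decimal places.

112.37

Laspeyres price index uses base-period quantities as weights.
ΣP(t=1)·Q(t=0) = 1.75×66 + 465.51×8 + 6.07×74 + 3.90×92 + 22.16×111 = 115.5 + 3724.08 + 449.18 + 358.8 + 2459.76 = 7107.32
ΣP(t=0)·Q(t=0) = 1.30×66 + 428.58×8 + 4.85×74 + 3.35×92 + 19.31×111 = 85.8 + 3428.64 + 358.9 + 308.2 + 2143.41 = 6324.95
Index = 7107.32 / 6324.95 × 100 = 112.3696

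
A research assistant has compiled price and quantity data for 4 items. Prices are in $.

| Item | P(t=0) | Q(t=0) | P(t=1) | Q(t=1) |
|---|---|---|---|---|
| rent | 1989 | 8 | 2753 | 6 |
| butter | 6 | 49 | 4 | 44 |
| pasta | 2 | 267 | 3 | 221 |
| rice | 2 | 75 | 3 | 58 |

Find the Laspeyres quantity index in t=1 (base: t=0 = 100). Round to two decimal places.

75.52

Laspeyres quantity index uses base-period prices as weights.
ΣP(t=0)·Q(t=1) = 1989×6 + 6×44 + 2×221 + 2×58 = 11934 + 264 + 442 + 116 = 12756
ΣP(t=0)·Q(t=0) = 1989×8 + 6×49 + 2×267 + 2×75 = 15912 + 294 + 534 + 150 = 16890
Index = 12756 / 16890 × 100 = 75.5240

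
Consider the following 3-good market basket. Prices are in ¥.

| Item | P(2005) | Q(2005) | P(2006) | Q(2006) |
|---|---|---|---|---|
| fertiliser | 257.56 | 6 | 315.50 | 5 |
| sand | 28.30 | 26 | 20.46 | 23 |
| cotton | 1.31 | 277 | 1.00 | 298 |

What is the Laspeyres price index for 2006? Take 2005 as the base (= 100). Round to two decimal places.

102.19

Laspeyres price index uses base-period quantities as weights.
ΣP(2006)·Q(2005) = 315.50×6 + 20.46×26 + 1.00×277 = 1893 + 531.96 + 277 = 2701.96
ΣP(2005)·Q(2005) = 257.56×6 + 28.30×26 + 1.31×277 = 1545.36 + 735.8 + 362.87 = 2644.03
Index = 2701.96 / 2644.03 × 100 = 102.1910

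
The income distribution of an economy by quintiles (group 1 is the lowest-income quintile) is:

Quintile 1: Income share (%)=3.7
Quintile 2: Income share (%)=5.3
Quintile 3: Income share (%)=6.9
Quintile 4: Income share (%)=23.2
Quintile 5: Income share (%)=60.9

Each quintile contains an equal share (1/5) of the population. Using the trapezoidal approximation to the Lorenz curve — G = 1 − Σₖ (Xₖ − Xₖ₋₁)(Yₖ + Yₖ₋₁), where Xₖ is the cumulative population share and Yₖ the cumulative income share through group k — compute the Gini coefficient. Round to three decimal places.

0.529

Cumulative income shares Yₖ: 0.0370, 0.0900, 0.1590, 0.3910, 1.0000
Σ (Xₖ−Xₖ₋₁)(Yₖ+Yₖ₋₁) = (1/5)(0.0370+0.0000) + (1/5)(0.0900+0.0370) + (1/5)(0.1590+0.0900) + (1/5)(0.3910+0.1590) + (1/5)(1.0000+0.3910)
  = 0.0074 + 0.0254 + 0.0498 + 0.1100 + 0.2782 = 0.4708
G = 1 − 0.4708 = 0.5292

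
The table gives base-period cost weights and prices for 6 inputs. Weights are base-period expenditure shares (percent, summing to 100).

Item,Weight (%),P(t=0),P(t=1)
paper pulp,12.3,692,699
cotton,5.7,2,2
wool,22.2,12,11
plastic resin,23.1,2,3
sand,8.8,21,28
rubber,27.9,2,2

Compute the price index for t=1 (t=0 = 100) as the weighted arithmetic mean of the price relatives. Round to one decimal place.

paper pulp: 12.3 × (699/692) = 12.3 × 1.010116 = 12.4244
cotton: 5.7 × (2/2) = 5.7 × 1.000000 = 5.7000
wool: 22.2 × (11/12) = 22.2 × 0.916667 = 20.3500
plastic resin: 23.1 × (3/2) = 23.1 × 1.500000 = 34.6500
sand: 8.8 × (28/21) = 8.8 × 1.333333 = 11.7333
rubber: 27.9 × (2/2) = 27.9 × 1.000000 = 27.9000
Index = Σ wᵢ·(p₁ᵢ/p₀ᵢ) = 12.4244 + 5.7000 + 20.3500 + 34.6500 + 11.7333 + 27.9000 = 112.7578

112.8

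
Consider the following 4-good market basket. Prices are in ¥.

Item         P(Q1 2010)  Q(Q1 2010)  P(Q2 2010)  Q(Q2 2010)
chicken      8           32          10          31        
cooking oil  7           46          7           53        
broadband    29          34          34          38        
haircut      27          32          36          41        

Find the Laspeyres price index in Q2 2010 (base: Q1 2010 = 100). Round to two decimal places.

Laspeyres price index uses base-period quantities as weights.
ΣP(Q2 2010)·Q(Q1 2010) = 10×32 + 7×46 + 34×34 + 36×32 = 320 + 322 + 1156 + 1152 = 2950
ΣP(Q1 2010)·Q(Q1 2010) = 8×32 + 7×46 + 29×34 + 27×32 = 256 + 322 + 986 + 864 = 2428
Index = 2950 / 2428 × 100 = 121.4992

121.50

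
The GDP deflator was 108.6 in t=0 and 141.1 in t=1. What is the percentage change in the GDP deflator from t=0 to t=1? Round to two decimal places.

29.93%

Change = (141.1 − 108.6) / 108.6 × 100
       = 32.5 / 108.6 × 100 = 29.9263%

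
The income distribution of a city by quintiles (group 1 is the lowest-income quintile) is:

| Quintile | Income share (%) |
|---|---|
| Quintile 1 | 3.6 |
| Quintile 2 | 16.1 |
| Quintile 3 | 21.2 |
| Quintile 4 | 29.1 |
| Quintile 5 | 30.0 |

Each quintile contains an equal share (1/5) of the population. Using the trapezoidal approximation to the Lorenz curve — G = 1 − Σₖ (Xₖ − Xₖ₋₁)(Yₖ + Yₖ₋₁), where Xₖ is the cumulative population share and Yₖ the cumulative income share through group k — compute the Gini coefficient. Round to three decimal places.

Cumulative income shares Yₖ: 0.0360, 0.1970, 0.4090, 0.7000, 1.0000
Σ (Xₖ−Xₖ₋₁)(Yₖ+Yₖ₋₁) = (1/5)(0.0360+0.0000) + (1/5)(0.1970+0.0360) + (1/5)(0.4090+0.1970) + (1/5)(0.7000+0.4090) + (1/5)(1.0000+0.7000)
  = 0.0072 + 0.0466 + 0.1212 + 0.2218 + 0.3400 = 0.7368
G = 1 − 0.7368 = 0.2632

0.263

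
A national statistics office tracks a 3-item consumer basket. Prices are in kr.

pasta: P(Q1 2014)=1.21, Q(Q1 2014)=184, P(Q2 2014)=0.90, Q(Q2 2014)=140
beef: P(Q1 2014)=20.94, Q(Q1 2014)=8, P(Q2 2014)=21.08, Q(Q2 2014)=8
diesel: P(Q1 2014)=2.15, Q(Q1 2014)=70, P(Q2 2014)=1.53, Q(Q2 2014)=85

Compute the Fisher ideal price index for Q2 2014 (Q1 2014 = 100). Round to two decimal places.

Laspeyres component (base-period weights):
ΣP(Q2 2014)Q(Q1 2014) = 0.90×184 + 21.08×8 + 1.53×70 = 165.6 + 168.64 + 107.1 = 441.34
ΣP(Q1 2014)Q(Q1 2014) = 1.21×184 + 20.94×8 + 2.15×70 = 222.64 + 167.52 + 150.5 = 540.66
L = 441.34 / 540.66 × 100 = 81.6299
Paasche component (current-period weights):
ΣP(Q2 2014)Q(Q2 2014) = 0.90×140 + 21.08×8 + 1.53×85 = 126 + 168.64 + 130.05 = 424.69
ΣP(Q1 2014)Q(Q2 2014) = 1.21×140 + 20.94×8 + 2.15×85 = 169.4 + 167.52 + 182.75 = 519.67
P = 424.69 / 519.67 × 100 = 81.7230
Fisher = √(L × P) = √(81.6299 × 81.7230) = 81.6764

81.68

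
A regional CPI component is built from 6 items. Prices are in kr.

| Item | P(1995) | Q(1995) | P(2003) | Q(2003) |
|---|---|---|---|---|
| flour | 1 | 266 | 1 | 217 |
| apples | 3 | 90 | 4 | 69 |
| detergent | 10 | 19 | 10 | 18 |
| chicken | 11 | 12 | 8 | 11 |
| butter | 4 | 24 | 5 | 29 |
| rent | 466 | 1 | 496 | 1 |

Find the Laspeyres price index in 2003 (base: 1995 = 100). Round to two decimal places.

Laspeyres price index uses base-period quantities as weights.
ΣP(2003)·Q(1995) = 1×266 + 4×90 + 10×19 + 8×12 + 5×24 + 496×1 = 266 + 360 + 190 + 96 + 120 + 496 = 1528
ΣP(1995)·Q(1995) = 1×266 + 3×90 + 10×19 + 11×12 + 4×24 + 466×1 = 266 + 270 + 190 + 132 + 96 + 466 = 1420
Index = 1528 / 1420 × 100 = 107.6056

107.61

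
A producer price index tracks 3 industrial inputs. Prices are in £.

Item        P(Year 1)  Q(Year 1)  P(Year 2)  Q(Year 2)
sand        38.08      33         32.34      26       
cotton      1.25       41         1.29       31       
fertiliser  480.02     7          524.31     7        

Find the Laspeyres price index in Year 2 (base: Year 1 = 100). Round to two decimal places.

102.62

Laspeyres price index uses base-period quantities as weights.
ΣP(Year 2)·Q(Year 1) = 32.34×33 + 1.29×41 + 524.31×7 = 1067.22 + 52.89 + 3670.17 = 4790.28
ΣP(Year 1)·Q(Year 1) = 38.08×33 + 1.25×41 + 480.02×7 = 1256.64 + 51.25 + 3360.14 = 4668.03
Index = 4790.28 / 4668.03 × 100 = 102.6189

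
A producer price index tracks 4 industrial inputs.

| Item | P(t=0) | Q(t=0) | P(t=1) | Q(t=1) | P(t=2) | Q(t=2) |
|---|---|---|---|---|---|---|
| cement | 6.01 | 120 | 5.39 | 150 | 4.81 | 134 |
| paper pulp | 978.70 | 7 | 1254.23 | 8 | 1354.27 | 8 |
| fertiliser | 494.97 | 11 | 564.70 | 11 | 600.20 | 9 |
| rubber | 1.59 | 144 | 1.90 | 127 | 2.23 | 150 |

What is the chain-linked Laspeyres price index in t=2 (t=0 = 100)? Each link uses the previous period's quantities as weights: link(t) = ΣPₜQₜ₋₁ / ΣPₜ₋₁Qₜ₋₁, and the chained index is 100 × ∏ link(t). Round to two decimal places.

Link t=0→t=1:
ΣP(t=1)Q(t=0) = 5.39×120 + 1254.23×7 + 564.70×11 + 1.90×144 = 646.8 + 8779.61 + 6211.7 + 273.6 = 15911.71
ΣP(t=0)Q(t=0) = 6.01×120 + 978.70×7 + 494.97×11 + 1.59×144 = 721.2 + 6850.9 + 5444.67 + 228.96 = 13245.73
link = 15911.71/13245.73 = 1.201271
Link t=1→t=2:
ΣP(t=2)Q(t=1) = 4.81×150 + 1354.27×8 + 600.20×11 + 2.23×127 = 721.5 + 10834.16 + 6602.2 + 283.21 = 18441.07
ΣP(t=1)Q(t=1) = 5.39×150 + 1254.23×8 + 564.70×11 + 1.90×127 = 808.5 + 10033.84 + 6211.7 + 241.3 = 17295.34
link = 18441.07/17295.34 = 1.066245
Chained index = 100 × 1.201271 × 1.066245 = 128.0849

128.08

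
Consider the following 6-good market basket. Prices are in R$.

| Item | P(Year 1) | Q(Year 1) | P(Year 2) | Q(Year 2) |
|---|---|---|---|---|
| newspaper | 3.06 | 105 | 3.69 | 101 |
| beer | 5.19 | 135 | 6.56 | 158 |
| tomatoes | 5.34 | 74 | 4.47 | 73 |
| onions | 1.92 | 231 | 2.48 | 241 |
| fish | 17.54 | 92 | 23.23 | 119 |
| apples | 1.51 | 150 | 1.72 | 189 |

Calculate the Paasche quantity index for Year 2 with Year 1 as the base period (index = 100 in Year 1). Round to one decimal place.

118.6

Paasche quantity index uses current-period prices as weights.
ΣP(Year 2)·Q(Year 2) = 3.69×101 + 6.56×158 + 4.47×73 + 2.48×241 + 23.23×119 + 1.72×189 = 372.69 + 1036.48 + 326.31 + 597.68 + 2764.37 + 325.08 = 5422.61
ΣP(Year 2)·Q(Year 1) = 3.69×105 + 6.56×135 + 4.47×74 + 2.48×231 + 23.23×92 + 1.72×150 = 387.45 + 885.6 + 330.78 + 572.88 + 2137.16 + 258 = 4571.87
Index = 5422.61 / 4571.87 × 100 = 118.6081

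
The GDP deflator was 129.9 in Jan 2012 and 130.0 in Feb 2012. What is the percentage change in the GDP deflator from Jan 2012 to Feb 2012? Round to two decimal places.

Change = (130.0 − 129.9) / 129.9 × 100
       = 0.1 / 129.9 × 100 = 0.0770%

0.08%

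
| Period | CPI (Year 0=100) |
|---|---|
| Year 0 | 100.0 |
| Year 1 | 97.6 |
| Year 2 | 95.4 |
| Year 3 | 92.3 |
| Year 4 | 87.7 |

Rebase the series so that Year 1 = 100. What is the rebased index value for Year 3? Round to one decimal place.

94.6

Rebased(Year 3) = 92.3 / 97.6 × 100 = 94.5697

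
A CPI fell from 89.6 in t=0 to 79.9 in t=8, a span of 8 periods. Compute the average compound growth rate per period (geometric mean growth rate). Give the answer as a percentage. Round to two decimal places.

Growth factor = (79.9/89.6)^(1/8) = (0.891741)^(1/8) = 0.985780
Growth rate = 0.985780 − 1 = -0.014220 = -1.4220%

-1.42%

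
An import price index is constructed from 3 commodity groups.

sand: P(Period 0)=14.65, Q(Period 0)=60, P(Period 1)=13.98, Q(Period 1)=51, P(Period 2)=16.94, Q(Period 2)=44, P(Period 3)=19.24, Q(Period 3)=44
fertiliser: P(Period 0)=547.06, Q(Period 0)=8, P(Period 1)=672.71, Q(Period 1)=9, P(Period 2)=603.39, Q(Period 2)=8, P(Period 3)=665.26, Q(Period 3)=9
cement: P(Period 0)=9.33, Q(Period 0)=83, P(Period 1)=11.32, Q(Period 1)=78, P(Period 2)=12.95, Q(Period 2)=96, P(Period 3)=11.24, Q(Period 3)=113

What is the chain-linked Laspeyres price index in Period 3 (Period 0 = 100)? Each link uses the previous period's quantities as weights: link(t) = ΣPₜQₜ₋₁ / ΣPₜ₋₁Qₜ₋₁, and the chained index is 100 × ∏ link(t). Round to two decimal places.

Link Period 0→Period 1:
ΣP(Period 1)Q(Period 0) = 13.98×60 + 672.71×8 + 11.32×83 = 838.8 + 5381.68 + 939.56 = 7160.04
ΣP(Period 0)Q(Period 0) = 14.65×60 + 547.06×8 + 9.33×83 = 879 + 4376.48 + 774.39 = 6029.87
link = 7160.04/6029.87 = 1.187429
Link Period 1→Period 2:
ΣP(Period 2)Q(Period 1) = 16.94×51 + 603.39×9 + 12.95×78 = 863.94 + 5430.51 + 1010.1 = 7304.55
ΣP(Period 1)Q(Period 1) = 13.98×51 + 672.71×9 + 11.32×78 = 712.98 + 6054.39 + 882.96 = 7650.33
link = 7304.55/7650.33 = 0.954802
Link Period 2→Period 3:
ΣP(Period 3)Q(Period 2) = 19.24×44 + 665.26×8 + 11.24×96 = 846.56 + 5322.08 + 1079.04 = 7247.68
ΣP(Period 2)Q(Period 2) = 16.94×44 + 603.39×8 + 12.95×96 = 745.36 + 4827.12 + 1243.2 = 6815.68
link = 7247.68/6815.68 = 1.063383
Chained index = 100 × 1.187429 × 0.954802 × 1.063383 = 120.5620

120.56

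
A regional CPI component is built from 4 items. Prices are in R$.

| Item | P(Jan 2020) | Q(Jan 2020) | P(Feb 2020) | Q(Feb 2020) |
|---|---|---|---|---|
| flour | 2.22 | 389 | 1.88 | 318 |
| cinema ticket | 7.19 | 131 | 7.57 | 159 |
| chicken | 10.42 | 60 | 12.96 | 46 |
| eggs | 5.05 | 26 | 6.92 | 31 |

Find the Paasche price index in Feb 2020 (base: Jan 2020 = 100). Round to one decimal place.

105.1

Paasche price index uses current-period quantities as weights.
ΣP(Feb 2020)·Q(Feb 2020) = 1.88×318 + 7.57×159 + 12.96×46 + 6.92×31 = 597.84 + 1203.63 + 596.16 + 214.52 = 2612.15
ΣP(Jan 2020)·Q(Feb 2020) = 2.22×318 + 7.19×159 + 10.42×46 + 5.05×31 = 705.96 + 1143.21 + 479.32 + 156.55 = 2485.04
Index = 2612.15 / 2485.04 × 100 = 105.1150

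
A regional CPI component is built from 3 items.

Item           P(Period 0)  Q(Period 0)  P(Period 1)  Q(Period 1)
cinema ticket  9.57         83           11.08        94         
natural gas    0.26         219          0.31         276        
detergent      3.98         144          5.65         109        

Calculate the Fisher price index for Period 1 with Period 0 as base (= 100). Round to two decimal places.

125.24

Laspeyres component (base-period weights):
ΣP(Period 1)Q(Period 0) = 11.08×83 + 0.31×219 + 5.65×144 = 919.64 + 67.89 + 813.6 = 1801.13
ΣP(Period 0)Q(Period 0) = 9.57×83 + 0.26×219 + 3.98×144 = 794.31 + 56.94 + 573.12 = 1424.37
L = 1801.13 / 1424.37 × 100 = 126.4510
Paasche component (current-period weights):
ΣP(Period 1)Q(Period 1) = 11.08×94 + 0.31×276 + 5.65×109 = 1041.52 + 85.56 + 615.85 = 1742.93
ΣP(Period 0)Q(Period 1) = 9.57×94 + 0.26×276 + 3.98×109 = 899.58 + 71.76 + 433.82 = 1405.16
P = 1742.93 / 1405.16 × 100 = 124.0378
Fisher = √(L × P) = √(126.4510 × 124.0378) = 125.2386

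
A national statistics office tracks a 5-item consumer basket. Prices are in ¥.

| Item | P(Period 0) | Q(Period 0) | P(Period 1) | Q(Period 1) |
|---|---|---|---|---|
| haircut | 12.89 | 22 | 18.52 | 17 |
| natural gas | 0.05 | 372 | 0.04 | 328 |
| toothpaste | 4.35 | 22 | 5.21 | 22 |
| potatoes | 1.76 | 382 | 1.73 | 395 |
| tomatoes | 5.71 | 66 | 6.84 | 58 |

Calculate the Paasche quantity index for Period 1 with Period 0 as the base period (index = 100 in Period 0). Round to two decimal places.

92.32

Paasche quantity index uses current-period prices as weights.
ΣP(Period 1)·Q(Period 1) = 18.52×17 + 0.04×328 + 5.21×22 + 1.73×395 + 6.84×58 = 314.84 + 13.12 + 114.62 + 683.35 + 396.72 = 1522.65
ΣP(Period 1)·Q(Period 0) = 18.52×22 + 0.04×372 + 5.21×22 + 1.73×382 + 6.84×66 = 407.44 + 14.88 + 114.62 + 660.86 + 451.44 = 1649.24
Index = 1522.65 / 1649.24 × 100 = 92.3243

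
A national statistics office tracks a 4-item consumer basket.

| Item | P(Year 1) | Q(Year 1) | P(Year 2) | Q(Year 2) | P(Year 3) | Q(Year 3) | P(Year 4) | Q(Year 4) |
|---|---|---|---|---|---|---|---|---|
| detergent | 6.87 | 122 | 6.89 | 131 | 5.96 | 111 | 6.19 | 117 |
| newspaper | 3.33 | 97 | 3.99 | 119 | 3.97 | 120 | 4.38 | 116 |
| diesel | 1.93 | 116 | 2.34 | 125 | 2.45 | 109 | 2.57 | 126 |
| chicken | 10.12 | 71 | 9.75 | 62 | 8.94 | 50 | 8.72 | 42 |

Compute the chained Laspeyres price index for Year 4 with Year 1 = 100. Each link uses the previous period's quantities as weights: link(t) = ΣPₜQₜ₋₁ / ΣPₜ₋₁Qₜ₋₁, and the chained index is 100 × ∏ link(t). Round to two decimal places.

100.83

Link Year 1→Year 2:
ΣP(Year 2)Q(Year 1) = 6.89×122 + 3.99×97 + 2.34×116 + 9.75×71 = 840.58 + 387.03 + 271.44 + 692.25 = 2191.3
ΣP(Year 1)Q(Year 1) = 6.87×122 + 3.33×97 + 1.93×116 + 10.12×71 = 838.14 + 323.01 + 223.88 + 718.52 = 2103.55
link = 2191.3/2103.55 = 1.041715
Link Year 2→Year 3:
ΣP(Year 3)Q(Year 2) = 5.96×131 + 3.97×119 + 2.45×125 + 8.94×62 = 780.76 + 472.43 + 306.25 + 554.28 = 2113.72
ΣP(Year 2)Q(Year 2) = 6.89×131 + 3.99×119 + 2.34×125 + 9.75×62 = 902.59 + 474.81 + 292.5 + 604.5 = 2274.4
link = 2113.72/2274.4 = 0.929353
Link Year 3→Year 4:
ΣP(Year 4)Q(Year 3) = 6.19×111 + 4.38×120 + 2.57×109 + 8.72×50 = 687.09 + 525.6 + 280.13 + 436 = 1928.82
ΣP(Year 3)Q(Year 3) = 5.96×111 + 3.97×120 + 2.45×109 + 8.94×50 = 661.56 + 476.4 + 267.05 + 447 = 1852.01
link = 1928.82/1852.01 = 1.041474
Chained index = 100 × 1.041715 × 0.929353 × 1.041474 = 100.8273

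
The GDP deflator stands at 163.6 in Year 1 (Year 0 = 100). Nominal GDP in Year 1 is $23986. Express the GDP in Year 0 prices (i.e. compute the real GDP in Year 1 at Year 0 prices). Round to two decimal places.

14661.37

Real = Nominal ÷ (Index/100) = 23986 ÷ (163.6/100)
     = 23986 ÷ 1.636 = 14661.3692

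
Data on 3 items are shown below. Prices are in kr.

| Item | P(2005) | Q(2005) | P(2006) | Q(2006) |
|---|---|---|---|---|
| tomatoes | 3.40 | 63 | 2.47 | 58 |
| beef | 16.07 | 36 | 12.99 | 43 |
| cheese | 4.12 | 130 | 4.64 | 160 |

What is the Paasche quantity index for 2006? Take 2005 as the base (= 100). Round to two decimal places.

Paasche quantity index uses current-period prices as weights.
ΣP(2006)·Q(2006) = 2.47×58 + 12.99×43 + 4.64×160 = 143.26 + 558.57 + 742.4 = 1444.23
ΣP(2006)·Q(2005) = 2.47×63 + 12.99×36 + 4.64×130 = 155.61 + 467.64 + 603.2 = 1226.45
Index = 1444.23 / 1226.45 × 100 = 117.7569

117.76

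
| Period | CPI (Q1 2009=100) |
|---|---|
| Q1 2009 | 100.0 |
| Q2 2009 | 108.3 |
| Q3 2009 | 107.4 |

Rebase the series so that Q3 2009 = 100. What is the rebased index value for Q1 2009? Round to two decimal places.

Rebased(Q1 2009) = 100.0 / 107.4 × 100 = 93.1099

93.11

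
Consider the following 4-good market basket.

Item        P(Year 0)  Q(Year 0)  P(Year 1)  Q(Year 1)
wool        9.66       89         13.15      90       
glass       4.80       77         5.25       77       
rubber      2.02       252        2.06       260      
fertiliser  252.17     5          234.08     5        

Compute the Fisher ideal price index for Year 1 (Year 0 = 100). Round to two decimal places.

Laspeyres component (base-period weights):
ΣP(Year 1)Q(Year 0) = 13.15×89 + 5.25×77 + 2.06×252 + 234.08×5 = 1170.35 + 404.25 + 519.12 + 1170.4 = 3264.12
ΣP(Year 0)Q(Year 0) = 9.66×89 + 4.80×77 + 2.02×252 + 252.17×5 = 859.74 + 369.6 + 509.04 + 1260.85 = 2999.23
L = 3264.12 / 2999.23 × 100 = 108.8319
Paasche component (current-period weights):
ΣP(Year 1)Q(Year 1) = 13.15×90 + 5.25×77 + 2.06×260 + 234.08×5 = 1183.5 + 404.25 + 535.6 + 1170.4 = 3293.75
ΣP(Year 0)Q(Year 1) = 9.66×90 + 4.80×77 + 2.02×260 + 252.17×5 = 869.4 + 369.6 + 525.2 + 1260.85 = 3025.05
P = 3293.75 / 3025.05 × 100 = 108.8825
Fisher = √(L × P) = √(108.8319 × 108.8825) = 108.8572

108.86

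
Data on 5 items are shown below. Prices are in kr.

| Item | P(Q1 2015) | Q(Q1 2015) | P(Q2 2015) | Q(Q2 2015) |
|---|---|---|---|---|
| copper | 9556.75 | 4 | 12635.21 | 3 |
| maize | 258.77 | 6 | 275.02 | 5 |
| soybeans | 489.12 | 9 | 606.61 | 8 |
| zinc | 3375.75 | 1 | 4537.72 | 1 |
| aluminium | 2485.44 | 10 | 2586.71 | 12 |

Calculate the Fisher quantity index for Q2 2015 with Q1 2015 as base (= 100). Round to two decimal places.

Laspeyres component (base-period weights):
ΣP(Q1 2015)Q(Q2 2015) = 9556.75×3 + 258.77×5 + 489.12×8 + 3375.75×1 + 2485.44×12 = 28670.25 + 1293.85 + 3912.96 + 3375.75 + 29825.28 = 67078.09
ΣP(Q1 2015)Q(Q1 2015) = 9556.75×4 + 258.77×6 + 489.12×9 + 3375.75×1 + 2485.44×10 = 38227 + 1552.62 + 4402.08 + 3375.75 + 24854.4 = 72411.85
L = 67078.09 / 72411.85 × 100 = 92.6341
Paasche component (current-period weights):
ΣP(Q2 2015)Q(Q2 2015) = 12635.21×3 + 275.02×5 + 606.61×8 + 4537.72×1 + 2586.71×12 = 37905.63 + 1375.1 + 4852.88 + 4537.72 + 31040.52 = 79711.85
ΣP(Q2 2015)Q(Q1 2015) = 12635.21×4 + 275.02×6 + 606.61×9 + 4537.72×1 + 2586.71×10 = 50540.84 + 1650.12 + 5459.49 + 4537.72 + 25867.1 = 88055.27
P = 79711.85 / 88055.27 × 100 = 90.5248
Fisher = √(L × P) = √(92.6341 × 90.5248) = 91.5734

91.57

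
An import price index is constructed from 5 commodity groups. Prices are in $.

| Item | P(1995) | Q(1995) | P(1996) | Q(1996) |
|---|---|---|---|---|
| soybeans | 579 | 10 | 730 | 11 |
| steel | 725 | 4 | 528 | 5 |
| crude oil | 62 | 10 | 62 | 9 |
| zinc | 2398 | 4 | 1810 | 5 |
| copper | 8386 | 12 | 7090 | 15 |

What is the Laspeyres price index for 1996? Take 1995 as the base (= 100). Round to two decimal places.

Laspeyres price index uses base-period quantities as weights.
ΣP(1996)·Q(1995) = 730×10 + 528×4 + 62×10 + 1810×4 + 7090×12 = 7300 + 2112 + 620 + 7240 + 85080 = 102352
ΣP(1995)·Q(1995) = 579×10 + 725×4 + 62×10 + 2398×4 + 8386×12 = 5790 + 2900 + 620 + 9592 + 100632 = 119534
Index = 102352 / 119534 × 100 = 85.6258

85.63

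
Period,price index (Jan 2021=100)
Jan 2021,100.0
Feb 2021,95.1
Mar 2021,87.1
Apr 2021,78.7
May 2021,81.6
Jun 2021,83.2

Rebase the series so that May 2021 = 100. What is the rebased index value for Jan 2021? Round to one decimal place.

Rebased(Jan 2021) = 100.0 / 81.6 × 100 = 122.5490

122.5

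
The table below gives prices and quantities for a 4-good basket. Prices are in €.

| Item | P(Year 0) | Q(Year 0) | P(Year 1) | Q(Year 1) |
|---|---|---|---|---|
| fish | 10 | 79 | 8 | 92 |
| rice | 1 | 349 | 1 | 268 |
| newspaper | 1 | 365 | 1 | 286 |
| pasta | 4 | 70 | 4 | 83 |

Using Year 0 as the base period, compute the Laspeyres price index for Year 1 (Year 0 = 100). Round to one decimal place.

91.1

Laspeyres price index uses base-period quantities as weights.
ΣP(Year 1)·Q(Year 0) = 8×79 + 1×349 + 1×365 + 4×70 = 632 + 349 + 365 + 280 = 1626
ΣP(Year 0)·Q(Year 0) = 10×79 + 1×349 + 1×365 + 4×70 = 790 + 349 + 365 + 280 = 1784
Index = 1626 / 1784 × 100 = 91.1435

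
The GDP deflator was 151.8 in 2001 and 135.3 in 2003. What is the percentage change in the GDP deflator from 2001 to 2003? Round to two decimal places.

Change = (135.3 − 151.8) / 151.8 × 100
       = -16.5 / 151.8 × 100 = -10.8696%

-10.87%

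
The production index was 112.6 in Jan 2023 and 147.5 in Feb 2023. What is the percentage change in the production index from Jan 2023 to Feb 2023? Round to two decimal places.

30.99%

Change = (147.5 − 112.6) / 112.6 × 100
       = 34.9 / 112.6 × 100 = 30.9947%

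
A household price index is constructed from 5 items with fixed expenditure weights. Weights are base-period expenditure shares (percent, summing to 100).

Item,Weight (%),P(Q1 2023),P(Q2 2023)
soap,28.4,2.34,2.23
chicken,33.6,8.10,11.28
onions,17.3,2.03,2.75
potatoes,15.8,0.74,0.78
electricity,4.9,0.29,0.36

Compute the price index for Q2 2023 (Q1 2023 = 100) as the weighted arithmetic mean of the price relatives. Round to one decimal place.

soap: 28.4 × (2.23/2.34) = 28.4 × 0.952991 = 27.0650
chicken: 33.6 × (11.28/8.10) = 33.6 × 1.392593 = 46.7911
onions: 17.3 × (2.75/2.03) = 17.3 × 1.354680 = 23.4360
potatoes: 15.8 × (0.78/0.74) = 15.8 × 1.054054 = 16.6541
electricity: 4.9 × (0.36/0.29) = 4.9 × 1.241379 = 6.0828
Index = Σ wᵢ·(p₁ᵢ/p₀ᵢ) = 27.0650 + 46.7911 + 23.4360 + 16.6541 + 6.0828 = 120.0288

120.0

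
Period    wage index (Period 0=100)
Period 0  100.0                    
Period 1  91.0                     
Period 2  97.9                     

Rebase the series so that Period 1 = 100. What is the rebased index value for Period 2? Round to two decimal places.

Rebased(Period 2) = 97.9 / 91.0 × 100 = 107.5824

107.58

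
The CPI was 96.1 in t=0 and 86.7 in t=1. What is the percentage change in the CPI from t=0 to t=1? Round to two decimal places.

Change = (86.7 − 96.1) / 96.1 × 100
       = -9.4 / 96.1 × 100 = -9.7815%

-9.78%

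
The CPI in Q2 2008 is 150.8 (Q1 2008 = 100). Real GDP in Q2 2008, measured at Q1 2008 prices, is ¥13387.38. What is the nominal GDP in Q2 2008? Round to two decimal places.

20188.17

Nominal = Real × (Index/100) = 13387.38 × (150.8/100)
        = 13387.38 × 1.508 = 20188.1690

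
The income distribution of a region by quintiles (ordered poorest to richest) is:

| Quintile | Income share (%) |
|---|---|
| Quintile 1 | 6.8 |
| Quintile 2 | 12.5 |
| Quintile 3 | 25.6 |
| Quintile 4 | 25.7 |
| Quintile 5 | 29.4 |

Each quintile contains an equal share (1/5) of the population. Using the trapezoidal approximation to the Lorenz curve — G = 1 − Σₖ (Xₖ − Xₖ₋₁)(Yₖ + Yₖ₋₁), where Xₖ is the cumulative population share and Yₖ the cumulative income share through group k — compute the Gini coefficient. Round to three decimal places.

0.234

Cumulative income shares Yₖ: 0.0680, 0.1930, 0.4490, 0.7060, 1.0000
Σ (Xₖ−Xₖ₋₁)(Yₖ+Yₖ₋₁) = (1/5)(0.0680+0.0000) + (1/5)(0.1930+0.0680) + (1/5)(0.4490+0.1930) + (1/5)(0.7060+0.4490) + (1/5)(1.0000+0.7060)
  = 0.0136 + 0.0522 + 0.1284 + 0.2310 + 0.3412 = 0.7664
G = 1 − 0.7664 = 0.2336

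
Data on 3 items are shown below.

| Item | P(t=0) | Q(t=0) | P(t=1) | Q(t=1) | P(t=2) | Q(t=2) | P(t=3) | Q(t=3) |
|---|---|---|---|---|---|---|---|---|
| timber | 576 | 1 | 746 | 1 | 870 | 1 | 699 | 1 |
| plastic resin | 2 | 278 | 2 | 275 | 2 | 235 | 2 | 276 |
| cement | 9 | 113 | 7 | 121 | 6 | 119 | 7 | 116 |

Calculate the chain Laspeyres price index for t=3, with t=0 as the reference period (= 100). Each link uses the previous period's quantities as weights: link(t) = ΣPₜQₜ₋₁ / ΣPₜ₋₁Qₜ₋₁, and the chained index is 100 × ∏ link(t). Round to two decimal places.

95.06

Link t=0→t=1:
ΣP(t=1)Q(t=0) = 746×1 + 2×278 + 7×113 = 746 + 556 + 791 = 2093
ΣP(t=0)Q(t=0) = 576×1 + 2×278 + 9×113 = 576 + 556 + 1017 = 2149
link = 2093/2149 = 0.973941
Link t=1→t=2:
ΣP(t=2)Q(t=1) = 870×1 + 2×275 + 6×121 = 870 + 550 + 726 = 2146
ΣP(t=1)Q(t=1) = 746×1 + 2×275 + 7×121 = 746 + 550 + 847 = 2143
link = 2146/2143 = 1.001400
Link t=2→t=3:
ΣP(t=3)Q(t=2) = 699×1 + 2×235 + 7×119 = 699 + 470 + 833 = 2002
ΣP(t=2)Q(t=2) = 870×1 + 2×235 + 6×119 = 870 + 470 + 714 = 2054
link = 2002/2054 = 0.974684
Chained index = 100 × 0.973941 × 1.001400 × 0.974684 = 95.0614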